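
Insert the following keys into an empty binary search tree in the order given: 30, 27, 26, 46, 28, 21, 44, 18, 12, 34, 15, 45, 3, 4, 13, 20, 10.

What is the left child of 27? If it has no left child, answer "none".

26

Insert 30: tree is empty, so 30 becomes the root.
Insert 27: 27 < 30 → go left. Place as left child of 30.
Insert 26: 26 < 30 → go left; 26 < 27 → go left. Place as left child of 27.
Insert 46: 46 > 30 → go right. Place as right child of 30.
Insert 28: 28 < 30 → go left; 28 > 27 → go right. Place as right child of 27.
Insert 21: 21 < 30 → go left; 21 < 27 → go left; 21 < 26 → go left. Place as left child of 26.
Insert 44: 44 > 30 → go right; 44 < 46 → go left. Place as left child of 46.
Insert 18: 18 < 30 → go left; 18 < 27 → go left; 18 < 26 → go left; 18 < 21 → go left. Place as left child of 21.
Insert 12: 12 < 30 → go left; 12 < 27 → go left; 12 < 26 → go left; 12 < 21 → go left; 12 < 18 → go left. Place as left child of 18.
Insert 34: 34 > 30 → go right; 34 < 46 → go left; 34 < 44 → go left. Place as left child of 44.
Insert 15: 15 < 30 → go left; 15 < 27 → go left; 15 < 26 → go left; 15 < 21 → go left; 15 < 18 → go left; 15 > 12 → go right. Place as right child of 12.
Insert 45: 45 > 30 → go right; 45 < 46 → go left; 45 > 44 → go right. Place as right child of 44.
Insert 3: 3 < 30 → go left; 3 < 27 → go left; 3 < 26 → go left; 3 < 21 → go left; 3 < 18 → go left; 3 < 12 → go left. Place as left child of 12.
Insert 4: 4 < 30 → go left; 4 < 27 → go left; 4 < 26 → go left; 4 < 21 → go left; 4 < 18 → go left; 4 < 12 → go left; 4 > 3 → go right. Place as right child of 3.
Insert 13: 13 < 30 → go left; 13 < 27 → go left; 13 < 26 → go left; 13 < 21 → go left; 13 < 18 → go left; 13 > 12 → go right; 13 < 15 → go left. Place as left child of 15.
Insert 20: 20 < 30 → go left; 20 < 27 → go left; 20 < 26 → go left; 20 < 21 → go left; 20 > 18 → go right. Place as right child of 18.
Insert 10: 10 < 30 → go left; 10 < 27 → go left; 10 < 26 → go left; 10 < 21 → go left; 10 < 18 → go left; 10 < 12 → go left; 10 > 3 → go right; 10 > 4 → go right. Place as right child of 4.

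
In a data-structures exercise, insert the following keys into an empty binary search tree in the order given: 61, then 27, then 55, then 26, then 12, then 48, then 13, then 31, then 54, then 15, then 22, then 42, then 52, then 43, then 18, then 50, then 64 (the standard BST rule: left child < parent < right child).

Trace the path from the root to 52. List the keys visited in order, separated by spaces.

Resulting structure (node: left, right):
  61: L=27, R=64
  27: L=26, R=55
  55: L=48, R=–
  26: L=12, R=–
  12: L=–, R=13
  48: L=31, R=54
  13: L=–, R=15
  31: L=–, R=42
  54: L=52, R=–
  15: L=–, R=22
  22: L=18, R=–
  42: L=–, R=43
  52: L=50, R=–
  43: L=–, R=–
  18: L=–, R=–
  50: L=–, R=–
  64: L=–, R=–

61 27 55 48 54 52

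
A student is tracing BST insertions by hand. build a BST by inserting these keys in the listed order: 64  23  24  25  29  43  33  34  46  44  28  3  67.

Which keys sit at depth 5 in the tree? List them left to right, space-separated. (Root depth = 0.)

Insert 64: tree is empty, so 64 becomes the root.
Insert 23: 23 < 64 → go left. Place as left child of 64.
Insert 24: 24 < 64 → go left; 24 > 23 → go right. Place as right child of 23.
Insert 25: 25 < 64 → go left; 25 > 23 → go right; 25 > 24 → go right. Place as right child of 24.
Insert 29: 29 < 64 → go left; 29 > 23 → go right; 29 > 24 → go right; 29 > 25 → go right. Place as right child of 25.
Insert 43: 43 < 64 → go left; 43 > 23 → go right; 43 > 24 → go right; 43 > 25 → go right; 43 > 29 → go right. Place as right child of 29.
Insert 33: 33 < 64 → go left; 33 > 23 → go right; 33 > 24 → go right; 33 > 25 → go right; 33 > 29 → go right; 33 < 43 → go left. Place as left child of 43.
Insert 34: 34 < 64 → go left; 34 > 23 → go right; 34 > 24 → go right; 34 > 25 → go right; 34 > 29 → go right; 34 < 43 → go left; 34 > 33 → go right. Place as right child of 33.
Insert 46: 46 < 64 → go left; 46 > 23 → go right; 46 > 24 → go right; 46 > 25 → go right; 46 > 29 → go right; 46 > 43 → go right. Place as right child of 43.
Insert 44: 44 < 64 → go left; 44 > 23 → go right; 44 > 24 → go right; 44 > 25 → go right; 44 > 29 → go right; 44 > 43 → go right; 44 < 46 → go left. Place as left child of 46.
Insert 28: 28 < 64 → go left; 28 > 23 → go right; 28 > 24 → go right; 28 > 25 → go right; 28 < 29 → go left. Place as left child of 29.
Insert 3: 3 < 64 → go left; 3 < 23 → go left. Place as left child of 23.
Insert 67: 67 > 64 → go right. Place as right child of 64.

28 43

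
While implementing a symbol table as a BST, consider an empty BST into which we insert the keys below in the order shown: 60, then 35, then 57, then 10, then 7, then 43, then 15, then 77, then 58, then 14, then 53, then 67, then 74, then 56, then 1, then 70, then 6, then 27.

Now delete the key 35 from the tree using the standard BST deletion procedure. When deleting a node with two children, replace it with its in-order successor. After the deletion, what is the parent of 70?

Insert 60: tree is empty, so 60 becomes the root.
Insert 35: 35 < 60 → go left. Place as left child of 60.
Insert 57: 57 < 60 → go left; 57 > 35 → go right. Place as right child of 35.
Insert 10: 10 < 60 → go left; 10 < 35 → go left. Place as left child of 35.
Insert 7: 7 < 60 → go left; 7 < 35 → go left; 7 < 10 → go left. Place as left child of 10.
Insert 43: 43 < 60 → go left; 43 > 35 → go right; 43 < 57 → go left. Place as left child of 57.
Insert 15: 15 < 60 → go left; 15 < 35 → go left; 15 > 10 → go right. Place as right child of 10.
Insert 77: 77 > 60 → go right. Place as right child of 60.
Insert 58: 58 < 60 → go left; 58 > 35 → go right; 58 > 57 → go right. Place as right child of 57.
Insert 14: 14 < 60 → go left; 14 < 35 → go left; 14 > 10 → go right; 14 < 15 → go left. Place as left child of 15.
Insert 53: 53 < 60 → go left; 53 > 35 → go right; 53 < 57 → go left; 53 > 43 → go right. Place as right child of 43.
Insert 67: 67 > 60 → go right; 67 < 77 → go left. Place as left child of 77.
Insert 74: 74 > 60 → go right; 74 < 77 → go left; 74 > 67 → go right. Place as right child of 67.
Insert 56: 56 < 60 → go left; 56 > 35 → go right; 56 < 57 → go left; 56 > 43 → go right; 56 > 53 → go right. Place as right child of 53.
Insert 1: 1 < 60 → go left; 1 < 35 → go left; 1 < 10 → go left; 1 < 7 → go left. Place as left child of 7.
Insert 70: 70 > 60 → go right; 70 < 77 → go left; 70 > 67 → go right; 70 < 74 → go left. Place as left child of 74.
Insert 6: 6 < 60 → go left; 6 < 35 → go left; 6 < 10 → go left; 6 < 7 → go left; 6 > 1 → go right. Place as right child of 1.
Insert 27: 27 < 60 → go left; 27 < 35 → go left; 27 > 10 → go right; 27 > 15 → go right. Place as right child of 15.

Delete 35 (two children — replace with in-order successor).
After deletion, 70's parent is 74.

74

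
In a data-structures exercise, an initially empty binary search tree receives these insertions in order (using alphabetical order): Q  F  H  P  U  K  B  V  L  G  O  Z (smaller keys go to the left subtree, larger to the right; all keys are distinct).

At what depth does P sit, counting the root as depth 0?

3

Resulting structure (node: left, right):
  Q: L=F, R=U
  F: L=B, R=H
  H: L=G, R=P
  P: L=K, R=–
  U: L=–, R=V
  K: L=–, R=L
  B: L=–, R=–
  V: L=–, R=Z
  L: L=–, R=O
  G: L=–, R=–
  O: L=–, R=–
  Z: L=–, R=–

Path to P: Q → F → H → P, which is 3 edges.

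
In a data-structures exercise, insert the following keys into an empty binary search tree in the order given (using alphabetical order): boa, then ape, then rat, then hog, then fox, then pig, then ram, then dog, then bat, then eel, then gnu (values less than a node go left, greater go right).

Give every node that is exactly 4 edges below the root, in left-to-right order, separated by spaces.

dog gnu ram

Resulting structure (node: left, right):
  boa: L=ape, R=rat
  ape: L=–, R=bat
  rat: L=hog, R=–
  hog: L=fox, R=pig
  fox: L=dog, R=gnu
  pig: L=–, R=ram
  ram: L=–, R=–
  dog: L=–, R=eel
  bat: L=–, R=–
  eel: L=–, R=–
  gnu: L=–, R=–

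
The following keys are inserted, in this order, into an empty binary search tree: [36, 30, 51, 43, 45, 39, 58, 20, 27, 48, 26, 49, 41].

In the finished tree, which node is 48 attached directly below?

Insert 36: tree is empty, so 36 becomes the root.
Insert 30: 30 < 36 → go left. Place as left child of 36.
Insert 51: 51 > 36 → go right. Place as right child of 36.
Insert 43: 43 > 36 → go right; 43 < 51 → go left. Place as left child of 51.
Insert 45: 45 > 36 → go right; 45 < 51 → go left; 45 > 43 → go right. Place as right child of 43.
Insert 39: 39 > 36 → go right; 39 < 51 → go left; 39 < 43 → go left. Place as left child of 43.
Insert 58: 58 > 36 → go right; 58 > 51 → go right. Place as right child of 51.
Insert 20: 20 < 36 → go left; 20 < 30 → go left. Place as left child of 30.
Insert 27: 27 < 36 → go left; 27 < 30 → go left; 27 > 20 → go right. Place as right child of 20.
Insert 48: 48 > 36 → go right; 48 < 51 → go left; 48 > 43 → go right; 48 > 45 → go right. Place as right child of 45.
Insert 26: 26 < 36 → go left; 26 < 30 → go left; 26 > 20 → go right; 26 < 27 → go left. Place as left child of 27.
Insert 49: 49 > 36 → go right; 49 < 51 → go left; 49 > 43 → go right; 49 > 45 → go right; 49 > 48 → go right. Place as right child of 48.
Insert 41: 41 > 36 → go right; 41 < 51 → go left; 41 < 43 → go left; 41 > 39 → go right. Place as right child of 39.

45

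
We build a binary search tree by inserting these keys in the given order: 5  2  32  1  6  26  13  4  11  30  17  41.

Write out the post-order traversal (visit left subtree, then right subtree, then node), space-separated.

Insert 5: tree is empty, so 5 becomes the root.
Insert 2: 2 < 5 → go left. Place as left child of 5.
Insert 32: 32 > 5 → go right. Place as right child of 5.
Insert 1: 1 < 5 → go left; 1 < 2 → go left. Place as left child of 2.
Insert 6: 6 > 5 → go right; 6 < 32 → go left. Place as left child of 32.
Insert 26: 26 > 5 → go right; 26 < 32 → go left; 26 > 6 → go right. Place as right child of 6.
Insert 13: 13 > 5 → go right; 13 < 32 → go left; 13 > 6 → go right; 13 < 26 → go left. Place as left child of 26.
Insert 4: 4 < 5 → go left; 4 > 2 → go right. Place as right child of 2.
Insert 11: 11 > 5 → go right; 11 < 32 → go left; 11 > 6 → go right; 11 < 26 → go left; 11 < 13 → go left. Place as left child of 13.
Insert 30: 30 > 5 → go right; 30 < 32 → go left; 30 > 6 → go right; 30 > 26 → go right. Place as right child of 26.
Insert 17: 17 > 5 → go right; 17 < 32 → go left; 17 > 6 → go right; 17 < 26 → go left; 17 > 13 → go right. Place as right child of 13.
Insert 41: 41 > 5 → go right; 41 > 32 → go right. Place as right child of 32.

1 4 2 11 17 13 30 26 6 41 32 5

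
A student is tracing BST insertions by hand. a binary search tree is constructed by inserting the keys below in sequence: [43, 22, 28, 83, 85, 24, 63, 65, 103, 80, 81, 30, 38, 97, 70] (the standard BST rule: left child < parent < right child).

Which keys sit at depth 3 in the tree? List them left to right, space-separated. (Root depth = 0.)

24 30 65 103

Resulting structure (node: left, right):
  43: L=22, R=83
  22: L=–, R=28
  28: L=24, R=30
  83: L=63, R=85
  85: L=–, R=103
  24: L=–, R=–
  63: L=–, R=65
  65: L=–, R=80
  103: L=97, R=–
  80: L=70, R=81
  81: L=–, R=–
  30: L=–, R=38
  38: L=–, R=–
  97: L=–, R=–
  70: L=–, R=–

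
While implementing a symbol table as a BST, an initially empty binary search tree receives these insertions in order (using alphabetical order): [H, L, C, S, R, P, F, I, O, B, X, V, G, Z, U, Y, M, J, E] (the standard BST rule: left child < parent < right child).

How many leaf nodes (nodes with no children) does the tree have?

H: root
L: right child of H (depth 1)
C: left child of H (depth 1)
S: right child of L (depth 2)
R: left child of S (depth 3)
P: left child of R (depth 4)
F: right child of C (depth 2)
I: left child of L (depth 2)
O: left child of P (depth 5)
B: left child of C (depth 2)
X: right child of S (depth 3)
V: left child of X (depth 4)
G: right child of F (depth 3)
Z: right child of X (depth 4)
U: left child of V (depth 5)
Y: left child of Z (depth 5)
M: left child of O (depth 6)
J: right child of I (depth 3)
E: left child of F (depth 3)

Leaves: B, E, G, J, M, U, Y — 7 in total.

7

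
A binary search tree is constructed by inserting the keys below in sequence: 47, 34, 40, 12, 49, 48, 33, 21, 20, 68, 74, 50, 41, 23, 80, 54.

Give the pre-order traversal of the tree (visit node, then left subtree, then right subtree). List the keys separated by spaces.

Insert 47: tree is empty, so 47 becomes the root.
Insert 34: 34 < 47 → go left. Place as left child of 47.
Insert 40: 40 < 47 → go left; 40 > 34 → go right. Place as right child of 34.
Insert 12: 12 < 47 → go left; 12 < 34 → go left. Place as left child of 34.
Insert 49: 49 > 47 → go right. Place as right child of 47.
Insert 48: 48 > 47 → go right; 48 < 49 → go left. Place as left child of 49.
Insert 33: 33 < 47 → go left; 33 < 34 → go left; 33 > 12 → go right. Place as right child of 12.
Insert 21: 21 < 47 → go left; 21 < 34 → go left; 21 > 12 → go right; 21 < 33 → go left. Place as left child of 33.
Insert 20: 20 < 47 → go left; 20 < 34 → go left; 20 > 12 → go right; 20 < 33 → go left; 20 < 21 → go left. Place as left child of 21.
Insert 68: 68 > 47 → go right; 68 > 49 → go right. Place as right child of 49.
Insert 74: 74 > 47 → go right; 74 > 49 → go right; 74 > 68 → go right. Place as right child of 68.
Insert 50: 50 > 47 → go right; 50 > 49 → go right; 50 < 68 → go left. Place as left child of 68.
Insert 41: 41 < 47 → go left; 41 > 34 → go right; 41 > 40 → go right. Place as right child of 40.
Insert 23: 23 < 47 → go left; 23 < 34 → go left; 23 > 12 → go right; 23 < 33 → go left; 23 > 21 → go right. Place as right child of 21.
Insert 80: 80 > 47 → go right; 80 > 49 → go right; 80 > 68 → go right; 80 > 74 → go right. Place as right child of 74.
Insert 54: 54 > 47 → go right; 54 > 49 → go right; 54 < 68 → go left; 54 > 50 → go right. Place as right child of 50.

47 34 12 33 21 20 23 40 41 49 48 68 50 54 74 80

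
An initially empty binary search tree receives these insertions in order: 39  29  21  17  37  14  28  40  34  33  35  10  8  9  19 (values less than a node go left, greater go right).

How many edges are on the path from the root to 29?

1

Insert 39: tree is empty, so 39 becomes the root.
Insert 29: 29 < 39 → go left. Place as left child of 39.
Insert 21: 21 < 39 → go left; 21 < 29 → go left. Place as left child of 29.
Insert 17: 17 < 39 → go left; 17 < 29 → go left; 17 < 21 → go left. Place as left child of 21.
Insert 37: 37 < 39 → go left; 37 > 29 → go right. Place as right child of 29.
Insert 14: 14 < 39 → go left; 14 < 29 → go left; 14 < 21 → go left; 14 < 17 → go left. Place as left child of 17.
Insert 28: 28 < 39 → go left; 28 < 29 → go left; 28 > 21 → go right. Place as right child of 21.
Insert 40: 40 > 39 → go right. Place as right child of 39.
Insert 34: 34 < 39 → go left; 34 > 29 → go right; 34 < 37 → go left. Place as left child of 37.
Insert 33: 33 < 39 → go left; 33 > 29 → go right; 33 < 37 → go left; 33 < 34 → go left. Place as left child of 34.
Insert 35: 35 < 39 → go left; 35 > 29 → go right; 35 < 37 → go left; 35 > 34 → go right. Place as right child of 34.
Insert 10: 10 < 39 → go left; 10 < 29 → go left; 10 < 21 → go left; 10 < 17 → go left; 10 < 14 → go left. Place as left child of 14.
Insert 8: 8 < 39 → go left; 8 < 29 → go left; 8 < 21 → go left; 8 < 17 → go left; 8 < 14 → go left; 8 < 10 → go left. Place as left child of 10.
Insert 9: 9 < 39 → go left; 9 < 29 → go left; 9 < 21 → go left; 9 < 17 → go left; 9 < 14 → go left; 9 < 10 → go left; 9 > 8 → go right. Place as right child of 8.
Insert 19: 19 < 39 → go left; 19 < 29 → go left; 19 < 21 → go left; 19 > 17 → go right. Place as right child of 17.

Path to 29: 39 → 29, which is 1 edge.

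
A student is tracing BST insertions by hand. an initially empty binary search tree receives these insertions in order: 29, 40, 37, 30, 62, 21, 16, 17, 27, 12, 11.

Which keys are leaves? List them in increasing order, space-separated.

11 17 27 30 62

Insert 29: tree is empty, so 29 becomes the root.
Insert 40: 40 > 29 → go right. Place as right child of 29.
Insert 37: 37 > 29 → go right; 37 < 40 → go left. Place as left child of 40.
Insert 30: 30 > 29 → go right; 30 < 40 → go left; 30 < 37 → go left. Place as left child of 37.
Insert 62: 62 > 29 → go right; 62 > 40 → go right. Place as right child of 40.
Insert 21: 21 < 29 → go left. Place as left child of 29.
Insert 16: 16 < 29 → go left; 16 < 21 → go left. Place as left child of 21.
Insert 17: 17 < 29 → go left; 17 < 21 → go left; 17 > 16 → go right. Place as right child of 16.
Insert 27: 27 < 29 → go left; 27 > 21 → go right. Place as right child of 21.
Insert 12: 12 < 29 → go left; 12 < 21 → go left; 12 < 16 → go left. Place as left child of 16.
Insert 11: 11 < 29 → go left; 11 < 21 → go left; 11 < 16 → go left; 11 < 12 → go left. Place as left child of 12.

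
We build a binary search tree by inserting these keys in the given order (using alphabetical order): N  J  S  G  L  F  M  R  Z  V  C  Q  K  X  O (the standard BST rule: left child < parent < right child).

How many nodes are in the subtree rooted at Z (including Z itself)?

3

Resulting structure (node: left, right):
  N: L=J, R=S
  J: L=G, R=L
  S: L=R, R=Z
  G: L=F, R=–
  L: L=K, R=M
  F: L=C, R=–
  M: L=–, R=–
  R: L=Q, R=–
  Z: L=V, R=–
  V: L=–, R=X
  C: L=–, R=–
  Q: L=O, R=–
  K: L=–, R=–
  X: L=–, R=–
  O: L=–, R=–

Subtree rooted at Z contains: Z, V, X — 3 nodes.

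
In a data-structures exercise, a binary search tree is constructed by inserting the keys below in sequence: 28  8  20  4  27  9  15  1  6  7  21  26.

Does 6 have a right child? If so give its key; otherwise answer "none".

7

Insert 28: tree is empty, so 28 becomes the root.
Insert 8: 8 < 28 → go left. Place as left child of 28.
Insert 20: 20 < 28 → go left; 20 > 8 → go right. Place as right child of 8.
Insert 4: 4 < 28 → go left; 4 < 8 → go left. Place as left child of 8.
Insert 27: 27 < 28 → go left; 27 > 8 → go right; 27 > 20 → go right. Place as right child of 20.
Insert 9: 9 < 28 → go left; 9 > 8 → go right; 9 < 20 → go left. Place as left child of 20.
Insert 15: 15 < 28 → go left; 15 > 8 → go right; 15 < 20 → go left; 15 > 9 → go right. Place as right child of 9.
Insert 1: 1 < 28 → go left; 1 < 8 → go left; 1 < 4 → go left. Place as left child of 4.
Insert 6: 6 < 28 → go left; 6 < 8 → go left; 6 > 4 → go right. Place as right child of 4.
Insert 7: 7 < 28 → go left; 7 < 8 → go left; 7 > 4 → go right; 7 > 6 → go right. Place as right child of 6.
Insert 21: 21 < 28 → go left; 21 > 8 → go right; 21 > 20 → go right; 21 < 27 → go left. Place as left child of 27.
Insert 26: 26 < 28 → go left; 26 > 8 → go right; 26 > 20 → go right; 26 < 27 → go left; 26 > 21 → go right. Place as right child of 21.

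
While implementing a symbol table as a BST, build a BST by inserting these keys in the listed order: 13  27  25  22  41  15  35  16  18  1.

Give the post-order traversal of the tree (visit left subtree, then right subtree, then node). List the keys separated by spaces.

1 18 16 15 22 25 35 41 27 13

13: root
27: right child of 13 (depth 1)
25: left child of 27 (depth 2)
22: left child of 25 (depth 3)
41: right child of 27 (depth 2)
15: left child of 22 (depth 4)
35: left child of 41 (depth 3)
16: right child of 15 (depth 5)
18: right child of 16 (depth 6)
1: left child of 13 (depth 1)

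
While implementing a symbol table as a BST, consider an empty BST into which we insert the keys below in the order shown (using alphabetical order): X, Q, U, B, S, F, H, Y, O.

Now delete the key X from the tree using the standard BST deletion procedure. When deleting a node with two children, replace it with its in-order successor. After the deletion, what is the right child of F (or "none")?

H

Insert X: tree is empty, so X becomes the root.
Insert Q: Q < X → go left. Place as left child of X.
Insert U: U < X → go left; U > Q → go right. Place as right child of Q.
Insert B: B < X → go left; B < Q → go left. Place as left child of Q.
Insert S: S < X → go left; S > Q → go right; S < U → go left. Place as left child of U.
Insert F: F < X → go left; F < Q → go left; F > B → go right. Place as right child of B.
Insert H: H < X → go left; H < Q → go left; H > B → go right; H > F → go right. Place as right child of F.
Insert Y: Y > X → go right. Place as right child of X.
Insert O: O < X → go left; O < Q → go left; O > B → go right; O > F → go right; O > H → go right. Place as right child of H.

Delete X (two children — replace with in-order successor).
After deletion, F's right child: H.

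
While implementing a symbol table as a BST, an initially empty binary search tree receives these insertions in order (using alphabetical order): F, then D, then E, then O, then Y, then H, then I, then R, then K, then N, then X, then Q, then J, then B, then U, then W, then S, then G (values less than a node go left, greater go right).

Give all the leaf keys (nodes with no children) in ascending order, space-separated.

Resulting structure (node: left, right):
  F: L=D, R=O
  D: L=B, R=E
  E: L=–, R=–
  O: L=H, R=Y
  Y: L=R, R=–
  H: L=G, R=I
  I: L=–, R=K
  R: L=Q, R=X
  K: L=J, R=N
  N: L=–, R=–
  X: L=U, R=–
  Q: L=–, R=–
  J: L=–, R=–
  B: L=–, R=–
  U: L=S, R=W
  W: L=–, R=–
  S: L=–, R=–
  G: L=–, R=–

B E G J N Q S W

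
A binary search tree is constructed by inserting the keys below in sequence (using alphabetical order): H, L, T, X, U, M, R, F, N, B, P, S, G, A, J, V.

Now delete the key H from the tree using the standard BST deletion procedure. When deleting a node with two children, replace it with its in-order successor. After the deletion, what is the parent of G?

Insert H: tree is empty, so H becomes the root.
Insert L: L > H → go right. Place as right child of H.
Insert T: T > H → go right; T > L → go right. Place as right child of L.
Insert X: X > H → go right; X > L → go right; X > T → go right. Place as right child of T.
Insert U: U > H → go right; U > L → go right; U > T → go right; U < X → go left. Place as left child of X.
Insert M: M > H → go right; M > L → go right; M < T → go left. Place as left child of T.
Insert R: R > H → go right; R > L → go right; R < T → go left; R > M → go right. Place as right child of M.
Insert F: F < H → go left. Place as left child of H.
Insert N: N > H → go right; N > L → go right; N < T → go left; N > M → go right; N < R → go left. Place as left child of R.
Insert B: B < H → go left; B < F → go left. Place as left child of F.
Insert P: P > H → go right; P > L → go right; P < T → go left; P > M → go right; P < R → go left; P > N → go right. Place as right child of N.
Insert S: S > H → go right; S > L → go right; S < T → go left; S > M → go right; S > R → go right. Place as right child of R.
Insert G: G < H → go left; G > F → go right. Place as right child of F.
Insert A: A < H → go left; A < F → go left; A < B → go left. Place as left child of B.
Insert J: J > H → go right; J < L → go left. Place as left child of L.
Insert V: V > H → go right; V > L → go right; V > T → go right; V < X → go left; V > U → go right. Place as right child of U.

Delete H (two children — replace with in-order successor).
After deletion, G's parent is F.

F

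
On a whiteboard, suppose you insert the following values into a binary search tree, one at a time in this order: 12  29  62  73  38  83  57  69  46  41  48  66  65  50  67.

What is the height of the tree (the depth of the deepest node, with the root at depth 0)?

7

12: root
29: right child of 12 (depth 1)
62: right child of 29 (depth 2)
73: right child of 62 (depth 3)
38: left child of 62 (depth 3)
83: right child of 73 (depth 4)
57: right child of 38 (depth 4)
69: left child of 73 (depth 4)
46: left child of 57 (depth 5)
41: left child of 46 (depth 6)
48: right child of 46 (depth 6)
66: left child of 69 (depth 5)
65: left child of 66 (depth 6)
50: right child of 48 (depth 7)
67: right child of 66 (depth 6)

The deepest node is 50 at depth 7.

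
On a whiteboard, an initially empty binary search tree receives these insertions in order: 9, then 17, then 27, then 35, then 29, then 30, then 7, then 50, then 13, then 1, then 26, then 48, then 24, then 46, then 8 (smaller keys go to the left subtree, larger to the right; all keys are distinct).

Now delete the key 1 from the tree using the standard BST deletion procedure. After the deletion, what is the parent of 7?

Resulting structure (node: left, right):
  9: L=7, R=17
  17: L=13, R=27
  27: L=26, R=35
  35: L=29, R=50
  29: L=–, R=30
  30: L=–, R=–
  7: L=1, R=8
  50: L=48, R=–
  13: L=–, R=–
  1: L=–, R=–
  26: L=24, R=–
  48: L=46, R=–
  24: L=–, R=–
  46: L=–, R=–
  8: L=–, R=–

Delete 1 (at most one child — splice it out).
After deletion, 7's parent is 9.

9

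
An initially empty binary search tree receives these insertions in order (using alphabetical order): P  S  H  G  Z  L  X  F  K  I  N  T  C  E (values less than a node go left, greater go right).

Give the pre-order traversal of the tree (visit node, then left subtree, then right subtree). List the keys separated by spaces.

P: root
S: right child of P (depth 1)
H: left child of P (depth 1)
G: left child of H (depth 2)
Z: right child of S (depth 2)
L: right child of H (depth 2)
X: left child of Z (depth 3)
F: left child of G (depth 3)
K: left child of L (depth 3)
I: left child of K (depth 4)
N: right child of L (depth 3)
T: left child of X (depth 4)
C: left child of F (depth 4)
E: right child of C (depth 5)

P H G F C E L K I N S Z X T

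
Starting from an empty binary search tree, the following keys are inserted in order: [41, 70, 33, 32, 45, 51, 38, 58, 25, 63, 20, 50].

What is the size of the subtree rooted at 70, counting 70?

Resulting structure (node: left, right):
  41: L=33, R=70
  70: L=45, R=–
  33: L=32, R=38
  32: L=25, R=–
  45: L=–, R=51
  51: L=50, R=58
  38: L=–, R=–
  58: L=–, R=63
  25: L=20, R=–
  63: L=–, R=–
  20: L=–, R=–
  50: L=–, R=–

Subtree rooted at 70 contains: 70, 45, 51, 50, 58, 63 — 6 nodes.

6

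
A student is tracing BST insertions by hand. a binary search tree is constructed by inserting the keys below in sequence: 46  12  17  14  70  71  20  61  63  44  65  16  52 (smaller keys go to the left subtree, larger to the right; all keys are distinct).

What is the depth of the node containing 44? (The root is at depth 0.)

46: root
12: left child of 46 (depth 1)
17: right child of 12 (depth 2)
14: left child of 17 (depth 3)
70: right child of 46 (depth 1)
71: right child of 70 (depth 2)
20: right child of 17 (depth 3)
61: left child of 70 (depth 2)
63: right child of 61 (depth 3)
44: right child of 20 (depth 4)
65: right child of 63 (depth 4)
16: right child of 14 (depth 4)
52: left child of 61 (depth 3)

Path to 44: 46 → 12 → 17 → 20 → 44, which is 4 edges.

4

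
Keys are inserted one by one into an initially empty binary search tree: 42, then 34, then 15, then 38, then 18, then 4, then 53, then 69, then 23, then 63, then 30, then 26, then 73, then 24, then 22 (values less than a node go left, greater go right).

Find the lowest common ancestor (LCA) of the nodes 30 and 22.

23

Insert 42: tree is empty, so 42 becomes the root.
Insert 34: 34 < 42 → go left. Place as left child of 42.
Insert 15: 15 < 42 → go left; 15 < 34 → go left. Place as left child of 34.
Insert 38: 38 < 42 → go left; 38 > 34 → go right. Place as right child of 34.
Insert 18: 18 < 42 → go left; 18 < 34 → go left; 18 > 15 → go right. Place as right child of 15.
Insert 4: 4 < 42 → go left; 4 < 34 → go left; 4 < 15 → go left. Place as left child of 15.
Insert 53: 53 > 42 → go right. Place as right child of 42.
Insert 69: 69 > 42 → go right; 69 > 53 → go right. Place as right child of 53.
Insert 23: 23 < 42 → go left; 23 < 34 → go left; 23 > 15 → go right; 23 > 18 → go right. Place as right child of 18.
Insert 63: 63 > 42 → go right; 63 > 53 → go right; 63 < 69 → go left. Place as left child of 69.
Insert 30: 30 < 42 → go left; 30 < 34 → go left; 30 > 15 → go right; 30 > 18 → go right; 30 > 23 → go right. Place as right child of 23.
Insert 26: 26 < 42 → go left; 26 < 34 → go left; 26 > 15 → go right; 26 > 18 → go right; 26 > 23 → go right; 26 < 30 → go left. Place as left child of 30.
Insert 73: 73 > 42 → go right; 73 > 53 → go right; 73 > 69 → go right. Place as right child of 69.
Insert 24: 24 < 42 → go left; 24 < 34 → go left; 24 > 15 → go right; 24 > 18 → go right; 24 > 23 → go right; 24 < 30 → go left; 24 < 26 → go left. Place as left child of 26.
Insert 22: 22 < 42 → go left; 22 < 34 → go left; 22 > 15 → go right; 22 > 18 → go right; 22 < 23 → go left. Place as left child of 23.

Path to 30: 42 → 34 → 15 → 18 → 23 → 30
Path to 22: 42 → 34 → 15 → 18 → 23 → 22
The paths share a prefix ending at 23, then split left and right.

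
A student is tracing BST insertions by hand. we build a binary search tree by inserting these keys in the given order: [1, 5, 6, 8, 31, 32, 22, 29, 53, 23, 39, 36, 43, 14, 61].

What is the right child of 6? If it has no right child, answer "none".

8

1: root
5: right child of 1 (depth 1)
6: right child of 5 (depth 2)
8: right child of 6 (depth 3)
31: right child of 8 (depth 4)
32: right child of 31 (depth 5)
22: left child of 31 (depth 5)
29: right child of 22 (depth 6)
53: right child of 32 (depth 6)
23: left child of 29 (depth 7)
39: left child of 53 (depth 7)
36: left child of 39 (depth 8)
43: right child of 39 (depth 8)
14: left child of 22 (depth 6)
61: right child of 53 (depth 7)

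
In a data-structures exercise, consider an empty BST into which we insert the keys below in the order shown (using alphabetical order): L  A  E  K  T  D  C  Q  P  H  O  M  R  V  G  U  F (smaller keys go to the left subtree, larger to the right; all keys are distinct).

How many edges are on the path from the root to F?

Insert L: tree is empty, so L becomes the root.
Insert A: A < L → go left. Place as left child of L.
Insert E: E < L → go left; E > A → go right. Place as right child of A.
Insert K: K < L → go left; K > A → go right; K > E → go right. Place as right child of E.
Insert T: T > L → go right. Place as right child of L.
Insert D: D < L → go left; D > A → go right; D < E → go left. Place as left child of E.
Insert C: C < L → go left; C > A → go right; C < E → go left; C < D → go left. Place as left child of D.
Insert Q: Q > L → go right; Q < T → go left. Place as left child of T.
Insert P: P > L → go right; P < T → go left; P < Q → go left. Place as left child of Q.
Insert H: H < L → go left; H > A → go right; H > E → go right; H < K → go left. Place as left child of K.
Insert O: O > L → go right; O < T → go left; O < Q → go left; O < P → go left. Place as left child of P.
Insert M: M > L → go right; M < T → go left; M < Q → go left; M < P → go left; M < O → go left. Place as left child of O.
Insert R: R > L → go right; R < T → go left; R > Q → go right. Place as right child of Q.
Insert V: V > L → go right; V > T → go right. Place as right child of T.
Insert G: G < L → go left; G > A → go right; G > E → go right; G < K → go left; G < H → go left. Place as left child of H.
Insert U: U > L → go right; U > T → go right; U < V → go left. Place as left child of V.
Insert F: F < L → go left; F > A → go right; F > E → go right; F < K → go left; F < H → go left; F < G → go left. Place as left child of G.

Path to F: L → A → E → K → H → G → F, which is 6 edges.

6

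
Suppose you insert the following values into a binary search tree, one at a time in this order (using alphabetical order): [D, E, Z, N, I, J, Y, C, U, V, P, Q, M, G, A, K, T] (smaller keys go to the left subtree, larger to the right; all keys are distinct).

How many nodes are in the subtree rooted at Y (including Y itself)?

6

Insert D: tree is empty, so D becomes the root.
Insert E: E > D → go right. Place as right child of D.
Insert Z: Z > D → go right; Z > E → go right. Place as right child of E.
Insert N: N > D → go right; N > E → go right; N < Z → go left. Place as left child of Z.
Insert I: I > D → go right; I > E → go right; I < Z → go left; I < N → go left. Place as left child of N.
Insert J: J > D → go right; J > E → go right; J < Z → go left; J < N → go left; J > I → go right. Place as right child of I.
Insert Y: Y > D → go right; Y > E → go right; Y < Z → go left; Y > N → go right. Place as right child of N.
Insert C: C < D → go left. Place as left child of D.
Insert U: U > D → go right; U > E → go right; U < Z → go left; U > N → go right; U < Y → go left. Place as left child of Y.
Insert V: V > D → go right; V > E → go right; V < Z → go left; V > N → go right; V < Y → go left; V > U → go right. Place as right child of U.
Insert P: P > D → go right; P > E → go right; P < Z → go left; P > N → go right; P < Y → go left; P < U → go left. Place as left child of U.
Insert Q: Q > D → go right; Q > E → go right; Q < Z → go left; Q > N → go right; Q < Y → go left; Q < U → go left; Q > P → go right. Place as right child of P.
Insert M: M > D → go right; M > E → go right; M < Z → go left; M < N → go left; M > I → go right; M > J → go right. Place as right child of J.
Insert G: G > D → go right; G > E → go right; G < Z → go left; G < N → go left; G < I → go left. Place as left child of I.
Insert A: A < D → go left; A < C → go left. Place as left child of C.
Insert K: K > D → go right; K > E → go right; K < Z → go left; K < N → go left; K > I → go right; K > J → go right; K < M → go left. Place as left child of M.
Insert T: T > D → go right; T > E → go right; T < Z → go left; T > N → go right; T < Y → go left; T < U → go left; T > P → go right; T > Q → go right. Place as right child of Q.

Subtree rooted at Y contains: Y, U, P, Q, T, V — 6 nodes.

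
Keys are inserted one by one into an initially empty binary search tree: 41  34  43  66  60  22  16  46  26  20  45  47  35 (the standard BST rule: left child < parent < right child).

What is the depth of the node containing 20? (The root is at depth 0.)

Insert 41: tree is empty, so 41 becomes the root.
Insert 34: 34 < 41 → go left. Place as left child of 41.
Insert 43: 43 > 41 → go right. Place as right child of 41.
Insert 66: 66 > 41 → go right; 66 > 43 → go right. Place as right child of 43.
Insert 60: 60 > 41 → go right; 60 > 43 → go right; 60 < 66 → go left. Place as left child of 66.
Insert 22: 22 < 41 → go left; 22 < 34 → go left. Place as left child of 34.
Insert 16: 16 < 41 → go left; 16 < 34 → go left; 16 < 22 → go left. Place as left child of 22.
Insert 46: 46 > 41 → go right; 46 > 43 → go right; 46 < 66 → go left; 46 < 60 → go left. Place as left child of 60.
Insert 26: 26 < 41 → go left; 26 < 34 → go left; 26 > 22 → go right. Place as right child of 22.
Insert 20: 20 < 41 → go left; 20 < 34 → go left; 20 < 22 → go left; 20 > 16 → go right. Place as right child of 16.
Insert 45: 45 > 41 → go right; 45 > 43 → go right; 45 < 66 → go left; 45 < 60 → go left; 45 < 46 → go left. Place as left child of 46.
Insert 47: 47 > 41 → go right; 47 > 43 → go right; 47 < 66 → go left; 47 < 60 → go left; 47 > 46 → go right. Place as right child of 46.
Insert 35: 35 < 41 → go left; 35 > 34 → go right. Place as right child of 34.

Path to 20: 41 → 34 → 22 → 16 → 20, which is 4 edges.

4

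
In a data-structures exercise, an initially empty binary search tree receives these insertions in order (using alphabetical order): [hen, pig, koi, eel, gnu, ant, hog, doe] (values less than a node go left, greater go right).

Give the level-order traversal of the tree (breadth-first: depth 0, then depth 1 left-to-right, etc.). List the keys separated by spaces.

hen eel pig ant gnu koi doe hog

hen: root
pig: right child of hen (depth 1)
koi: left child of pig (depth 2)
eel: left child of hen (depth 1)
gnu: right child of eel (depth 2)
ant: left child of eel (depth 2)
hog: left child of koi (depth 3)
doe: right child of ant (depth 3)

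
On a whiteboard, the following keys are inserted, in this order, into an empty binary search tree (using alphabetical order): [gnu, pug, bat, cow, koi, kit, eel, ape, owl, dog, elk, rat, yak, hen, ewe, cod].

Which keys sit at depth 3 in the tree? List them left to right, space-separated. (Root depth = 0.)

cod eel kit owl yak

gnu: root
pug: right child of gnu (depth 1)
bat: left child of gnu (depth 1)
cow: right child of bat (depth 2)
koi: left child of pug (depth 2)
kit: left child of koi (depth 3)
eel: right child of cow (depth 3)
ape: left child of bat (depth 2)
owl: right child of koi (depth 3)
dog: left child of eel (depth 4)
elk: right child of eel (depth 4)
rat: right child of pug (depth 2)
yak: right child of rat (depth 3)
hen: left child of kit (depth 4)
ewe: right child of elk (depth 5)
cod: left child of cow (depth 3)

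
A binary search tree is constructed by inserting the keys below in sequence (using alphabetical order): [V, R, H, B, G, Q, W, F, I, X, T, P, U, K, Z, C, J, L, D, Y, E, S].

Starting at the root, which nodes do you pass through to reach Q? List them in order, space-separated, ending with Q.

V R H Q

V: root
R: left child of V (depth 1)
H: left child of R (depth 2)
B: left child of H (depth 3)
G: right child of B (depth 4)
Q: right child of H (depth 3)
W: right child of V (depth 1)
F: left child of G (depth 5)
I: left child of Q (depth 4)
X: right child of W (depth 2)
T: right child of R (depth 2)
P: right child of I (depth 5)
U: right child of T (depth 3)
K: left child of P (depth 6)
Z: right child of X (depth 3)
C: left child of F (depth 6)
J: left child of K (depth 7)
L: right child of K (depth 7)
D: right child of C (depth 7)
Y: left child of Z (depth 4)
E: right child of D (depth 8)
S: left child of T (depth 3)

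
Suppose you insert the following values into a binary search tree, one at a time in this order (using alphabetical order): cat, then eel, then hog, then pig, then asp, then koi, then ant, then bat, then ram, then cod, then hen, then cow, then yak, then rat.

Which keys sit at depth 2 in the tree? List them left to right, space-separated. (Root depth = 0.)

Insert cat: tree is empty, so cat becomes the root.
Insert eel: eel > cat → go right. Place as right child of cat.
Insert hog: hog > cat → go right; hog > eel → go right. Place as right child of eel.
Insert pig: pig > cat → go right; pig > eel → go right; pig > hog → go right. Place as right child of hog.
Insert asp: asp < cat → go left. Place as left child of cat.
Insert koi: koi > cat → go right; koi > eel → go right; koi > hog → go right; koi < pig → go left. Place as left child of pig.
Insert ant: ant < cat → go left; ant < asp → go left. Place as left child of asp.
Insert bat: bat < cat → go left; bat > asp → go right. Place as right child of asp.
Insert ram: ram > cat → go right; ram > eel → go right; ram > hog → go right; ram > pig → go right. Place as right child of pig.
Insert cod: cod > cat → go right; cod < eel → go left. Place as left child of eel.
Insert hen: hen > cat → go right; hen > eel → go right; hen < hog → go left. Place as left child of hog.
Insert cow: cow > cat → go right; cow < eel → go left; cow > cod → go right. Place as right child of cod.
Insert yak: yak > cat → go right; yak > eel → go right; yak > hog → go right; yak > pig → go right; yak > ram → go right. Place as right child of ram.
Insert rat: rat > cat → go right; rat > eel → go right; rat > hog → go right; rat > pig → go right; rat > ram → go right; rat < yak → go left. Place as left child of yak.

ant bat cod hog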